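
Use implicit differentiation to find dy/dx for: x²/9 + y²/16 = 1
Take d/dx of both sides. Since y is implicitly a function of x, the chain rule attaches a y' = dy/dx factor whenever we differentiate through y.

Set F(x, y) = (left side) − (right side), so the curve is F = 0. Differentiating each term of F:
  d/dx[x^2/9] = 2x/9
  d/dx[y^2/16] = y·y'/8
  d/dx[-1] = 0

Collecting, the y'-free part is the partial derivative in x and the y' coefficient is the partial derivative in y:
  ∂F/∂x = 2x/9
  ∂F/∂y = y/8

so d/dx[F(x, y(x))] = ∂F/∂x + (∂F/∂y)·y' = 0. Rearranging,
  dy/dx = -(∂F/∂x)/(∂F/∂y) = -(2x/9)/(y/8) = -16x/(9y)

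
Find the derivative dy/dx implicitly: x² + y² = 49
Apply d/dx to both sides, remembering that y depends on x. Each occurrence of y therefore brings in a y' = dy/dx via the chain rule.

With F(x, y) equal to the left-hand side minus the right, differentiate F term by term:
  d/dx[x^2] = 2x
  d/dx[y^2] = 2y·y'
  d/dx[-49] = 0
Adding these up, d/dx[F] = 0 becomes
  (2x) + (2y)·y' = 0,
so isolating y',
  dy/dx = -(2x)/(2y) = -x/y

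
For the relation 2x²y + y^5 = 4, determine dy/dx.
Apply d/dx to both sides, remembering that y depends on x. Each occurrence of y therefore brings in a y' = dy/dx via the chain rule.

With F(x, y) equal to the left-hand side minus the right, differentiate F term by term:
  d/dx[2x^2y] = 2x^2·y' + 4xy
  d/dx[y^5] = 5y^4·y'
  d/dx[-4] = 0
Adding these up, d/dx[F] = 0 becomes
  (4xy) + (2x^2 + 5y^4)·y' = 0,
so isolating y',
  dy/dx = -(4xy)/(2x^2 + 5y^4) = -4xy/(2x^2 + 5y^4)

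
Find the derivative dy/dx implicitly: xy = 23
Take d/dx of both sides. Since y is implicitly a function of x, the chain rule attaches a y' = dy/dx factor whenever we differentiate through y.

Set F(x, y) = (left side) − (right side), so the curve is F = 0. Differentiating each term of F:
  d/dx[xy] = x·y' + y
  d/dx[-23] = 0

Collecting, the y'-free part is the partial derivative in x and the y' coefficient is the partial derivative in y:
  ∂F/∂x = y
  ∂F/∂y = x

so d/dx[F(x, y(x))] = ∂F/∂x + (∂F/∂y)·y' = 0. Rearranging,
  dy/dx = -(∂F/∂x)/(∂F/∂y) = -(y)/(x) = -y/x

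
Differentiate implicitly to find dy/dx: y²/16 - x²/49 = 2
Differentiate both sides with respect to x, treating y as y(x). By the chain rule, any term containing y contributes a factor of y' = dy/dx when we differentiate it.

Move every term to one side and write the relation as F(x, y) = 0. Term by term,
  d/dx[-x^2/49] = -2x/49
  d/dx[y^2/16] = y·y'/8
  d/dx[-2] = 0

The pieces without y' make up ∂F/∂x and the coefficient of y' is ∂F/∂y:
  ∂F/∂x = -2x/49,
  ∂F/∂y = y/8.

Since d/dx[F] = ∂F/∂x + (∂F/∂y)·y' = 0, solve for y':
  (∂F/∂y)·y' = -∂F/∂x
  dy/dx = -(∂F/∂x)/(∂F/∂y) = -(-2x/49)/(y/8) = 16x/(49y)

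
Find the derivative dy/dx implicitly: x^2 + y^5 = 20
Take d/dx of both sides. Since y is implicitly a function of x, the chain rule attaches a y' = dy/dx factor whenever we differentiate through y.

Set F(x, y) = (left side) − (right side), so the curve is F = 0. Differentiating each term of F:
  d/dx[x^2] = 2x
  d/dx[y^5] = 5y^4·y'
  d/dx[-20] = 0

Collecting, the y'-free part is the partial derivative in x and the y' coefficient is the partial derivative in y:
  ∂F/∂x = 2x
  ∂F/∂y = 5y^4

so d/dx[F(x, y(x))] = ∂F/∂x + (∂F/∂y)·y' = 0. Rearranging,
  dy/dx = -(∂F/∂x)/(∂F/∂y) = -(2x)/(5y^4) = -2x/(5y^4)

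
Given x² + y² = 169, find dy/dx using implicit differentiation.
Apply d/dx to both sides, remembering that y depends on x. Each occurrence of y therefore brings in a y' = dy/dx via the chain rule.

With F(x, y) equal to the left-hand side minus the right, differentiate F term by term:
  d/dx[x^2] = 2x
  d/dx[y^2] = 2y·y'
  d/dx[-169] = 0
Adding these up, d/dx[F] = 0 becomes
  (2x) + (2y)·y' = 0,
so isolating y',
  dy/dx = -(2x)/(2y) = -x/y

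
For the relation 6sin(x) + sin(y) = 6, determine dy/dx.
Differentiate the relation implicitly: treat y = y(x) and apply the chain rule, so every y-derivative picks up a y' = dy/dx factor.

With everything moved to the left-hand side, differentiate term by term:
  d/dx[6sin(x)] = 6cos(x)
  d/dx[sin(y)] = y'·cos(y)
  d/dx[-6] = 0

Separating the contributions that come from x directly and those that come through y:
  without y':      6cos(x)
  multiplying y':  cos(y)

so (6cos(x)) + (cos(y))·y' = 0, and therefore
  dy/dx = -(6cos(x))/(cos(y)) = -6cos(x)/cos(y)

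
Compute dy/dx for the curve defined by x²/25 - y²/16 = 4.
Differentiate the relation implicitly: treat y = y(x) and apply the chain rule, so every y-derivative picks up a y' = dy/dx factor.

With everything moved to the left-hand side, differentiate term by term:
  d/dx[x^2/25] = 2x/25
  d/dx[-y^2/16] = -y·y'/8
  d/dx[-4] = 0

Separating the contributions that come from x directly and those that come through y:
  without y':      2x/25
  multiplying y':  -y/8

so (2x/25) + (-y/8)·y' = 0, and therefore
  dy/dx = -(2x/25)/(-y/8) = 16x/(25y)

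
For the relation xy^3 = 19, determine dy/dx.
Differentiate the relation implicitly: treat y = y(x) and apply the chain rule, so every y-derivative picks up a y' = dy/dx factor.

With everything moved to the left-hand side, differentiate term by term:
  d/dx[xy^3] = 3xy^2·y' + y^3
  d/dx[-19] = 0

Separating the contributions that come from x directly and those that come through y:
  without y':      y^3
  multiplying y':  3xy^2

so (y^3) + (3xy^2)·y' = 0, and therefore
  dy/dx = -(y^3)/(3xy^2) = -y/(3x)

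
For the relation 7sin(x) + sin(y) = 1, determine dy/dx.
Differentiate both sides with respect to x, treating y as y(x). By the chain rule, any term containing y contributes a factor of y' = dy/dx when we differentiate it.

Move every term to one side and write the relation as F(x, y) = 0. Term by term,
  d/dx[7sin(x)] = 7cos(x)
  d/dx[sin(y)] = y'·cos(y)
  d/dx[-1] = 0

The pieces without y' make up ∂F/∂x and the coefficient of y' is ∂F/∂y:
  ∂F/∂x = 7cos(x),
  ∂F/∂y = cos(y).

Since d/dx[F] = ∂F/∂x + (∂F/∂y)·y' = 0, solve for y':
  (∂F/∂y)·y' = -∂F/∂x
  dy/dx = -(∂F/∂x)/(∂F/∂y) = -(7cos(x))/(cos(y)) = -7cos(x)/cos(y)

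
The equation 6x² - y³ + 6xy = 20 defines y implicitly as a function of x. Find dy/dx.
Take d/dx of both sides. Since y is implicitly a function of x, the chain rule attaches a y' = dy/dx factor whenever we differentiate through y.

Set F(x, y) = (left side) − (right side), so the curve is F = 0. Differentiating each term of F:
  d/dx[6x^2] = 12x
  d/dx[6xy] = 6x·y' + 6y
  d/dx[-y^3] = -3y^2·y'
  d/dx[-20] = 0

Collecting, the y'-free part is the partial derivative in x and the y' coefficient is the partial derivative in y:
  ∂F/∂x = 12x + 6y
  ∂F/∂y = 6x - 3y^2

so d/dx[F(x, y(x))] = ∂F/∂x + (∂F/∂y)·y' = 0. Rearranging,
  dy/dx = -(∂F/∂x)/(∂F/∂y) = -(12x + 6y)/(6x - 3y^2) = 2(-2x - y)/(2x - y^2)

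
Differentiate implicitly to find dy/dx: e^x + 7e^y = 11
Apply d/dx to both sides, remembering that y depends on x. Each occurrence of y therefore brings in a y' = dy/dx via the chain rule.

With F(x, y) equal to the left-hand side minus the right, differentiate F term by term:
  d/dx[e^(x)] = e^(x)
  d/dx[7e^(y)] = 7·y'·e^(y)
  d/dx[-11] = 0
Adding these up, d/dx[F] = 0 becomes
  (e^(x)) + (7e^(y))·y' = 0,
so isolating y',
  dy/dx = -(e^(x))/(7e^(y)) = -e^(x - y)/7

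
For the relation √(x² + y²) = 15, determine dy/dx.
Take d/dx of both sides. Since y is implicitly a function of x, the chain rule attaches a y' = dy/dx factor whenever we differentiate through y.

Set F(x, y) = (left side) − (right side), so the curve is F = 0. Differentiating each term of F:
  d/dx[√(x^2 + y^2)] = (x + y·y')/√(x^2 + y^2)
  d/dx[-15] = 0

Collecting, the y'-free part is the partial derivative in x and the y' coefficient is the partial derivative in y:
  ∂F/∂x = x/√(x^2 + y^2)
  ∂F/∂y = y/√(x^2 + y^2)

so d/dx[F(x, y(x))] = ∂F/∂x + (∂F/∂y)·y' = 0. Rearranging,
  dy/dx = -(∂F/∂x)/(∂F/∂y) = -(x/√(x^2 + y^2))/(y/√(x^2 + y^2)) = -x/y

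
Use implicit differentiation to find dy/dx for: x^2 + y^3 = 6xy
Apply d/dx to both sides, remembering that y depends on x. Each occurrence of y therefore brings in a y' = dy/dx via the chain rule.

With F(x, y) equal to the left-hand side minus the right, differentiate F term by term:
  d/dx[x^2] = 2x
  d/dx[-6xy] = -6x·y' - 6y
  d/dx[y^3] = 3y^2·y'
Adding these up, d/dx[F] = 0 becomes
  (2x - 6y) + (-6x + 3y^2)·y' = 0,
so isolating y',
  dy/dx = -(2x - 6y)/(-6x + 3y^2) = 2(x - 3y)/(3(2x - y^2))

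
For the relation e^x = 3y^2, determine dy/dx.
Differentiate both sides with respect to x, treating y as y(x). By the chain rule, any term containing y contributes a factor of y' = dy/dx when we differentiate it.

Move every term to one side and write the relation as F(x, y) = 0. Term by term,
  d/dx[-3y^2] = -6y·y'
  d/dx[e^(x)] = e^(x)

The pieces without y' make up ∂F/∂x and the coefficient of y' is ∂F/∂y:
  ∂F/∂x = e^(x),
  ∂F/∂y = -6y.

Since d/dx[F] = ∂F/∂x + (∂F/∂y)·y' = 0, solve for y':
  (∂F/∂y)·y' = -∂F/∂x
  dy/dx = -(∂F/∂x)/(∂F/∂y) = -(e^(x))/(-6y) = e^(x)/(6y)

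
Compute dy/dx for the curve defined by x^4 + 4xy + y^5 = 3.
Apply d/dx to both sides, remembering that y depends on x. Each occurrence of y therefore brings in a y' = dy/dx via the chain rule.

With F(x, y) equal to the left-hand side minus the right, differentiate F term by term:
  d/dx[x^4] = 4x^3
  d/dx[4xy] = 4x·y' + 4y
  d/dx[y^5] = 5y^4·y'
  d/dx[-3] = 0
Adding these up, d/dx[F] = 0 becomes
  (4x^3 + 4y) + (4x + 5y^4)·y' = 0,
so isolating y',
  dy/dx = -(4x^3 + 4y)/(4x + 5y^4) = 4(-x^3 - y)/(4x + 5y^4)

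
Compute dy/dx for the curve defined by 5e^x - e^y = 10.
Differentiate both sides with respect to x, treating y as y(x). By the chain rule, any term containing y contributes a factor of y' = dy/dx when we differentiate it.

Move every term to one side and write the relation as F(x, y) = 0. Term by term,
  d/dx[5e^(x)] = 5e^(x)
  d/dx[-e^(y)] = -y'·e^(y)
  d/dx[-10] = 0

The pieces without y' make up ∂F/∂x and the coefficient of y' is ∂F/∂y:
  ∂F/∂x = 5e^(x),
  ∂F/∂y = -e^(y).

Since d/dx[F] = ∂F/∂x + (∂F/∂y)·y' = 0, solve for y':
  (∂F/∂y)·y' = -∂F/∂x
  dy/dx = -(∂F/∂x)/(∂F/∂y) = -(5e^(x))/(-e^(y)) = 5e^(x - y)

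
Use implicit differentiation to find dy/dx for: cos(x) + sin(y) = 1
Apply d/dx to both sides, remembering that y depends on x. Each occurrence of y therefore brings in a y' = dy/dx via the chain rule.

With F(x, y) equal to the left-hand side minus the right, differentiate F term by term:
  d/dx[sin(y)] = y'·cos(y)
  d/dx[cos(x)] = -sin(x)
  d/dx[-1] = 0
Adding these up, d/dx[F] = 0 becomes
  (-sin(x)) + (cos(y))·y' = 0,
so isolating y',
  dy/dx = -(-sin(x))/(cos(y)) = sin(x)/cos(y)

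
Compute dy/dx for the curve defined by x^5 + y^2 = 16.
Apply d/dx to both sides, remembering that y depends on x. Each occurrence of y therefore brings in a y' = dy/dx via the chain rule.

With F(x, y) equal to the left-hand side minus the right, differentiate F term by term:
  d/dx[x^5] = 5x^4
  d/dx[y^2] = 2y·y'
  d/dx[-16] = 0
Adding these up, d/dx[F] = 0 becomes
  (5x^4) + (2y)·y' = 0,
so isolating y',
  dy/dx = -(5x^4)/(2y) = -5x^4/(2y)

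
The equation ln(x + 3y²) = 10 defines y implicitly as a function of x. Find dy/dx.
Take d/dx of both sides. Since y is implicitly a function of x, the chain rule attaches a y' = dy/dx factor whenever we differentiate through y.

Set F(x, y) = (left side) − (right side), so the curve is F = 0. Differentiating each term of F:
  d/dx[ln(x + 3y^2)] = (6y·y' + 1)/(x + 3y^2)
  d/dx[-10] = 0

Collecting, the y'-free part is the partial derivative in x and the y' coefficient is the partial derivative in y:
  ∂F/∂x = 1/(x + 3y^2)
  ∂F/∂y = 6y/(x + 3y^2)

so d/dx[F(x, y(x))] = ∂F/∂x + (∂F/∂y)·y' = 0. Rearranging,
  dy/dx = -(∂F/∂x)/(∂F/∂y) = -(1/(x + 3y^2))/(6y/(x + 3y^2)) = -1/(6y)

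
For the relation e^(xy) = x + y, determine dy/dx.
Take d/dx of both sides. Since y is implicitly a function of x, the chain rule attaches a y' = dy/dx factor whenever we differentiate through y.

Set F(x, y) = (left side) − (right side), so the curve is F = 0. Differentiating each term of F:
  d/dx[-x] = -1
  d/dx[-y] = -y'
  d/dx[e^(xy)] = (x·y' + y)·e^(xy)

Collecting, the y'-free part is the partial derivative in x and the y' coefficient is the partial derivative in y:
  ∂F/∂x = y·e^(xy) - 1
  ∂F/∂y = x·e^(xy) - 1

so d/dx[F(x, y(x))] = ∂F/∂x + (∂F/∂y)·y' = 0. Rearranging,
  dy/dx = -(∂F/∂x)/(∂F/∂y) = -(y·e^(xy) - 1)/(x·e^(xy) - 1) = (-y·e^(xy) + 1)/(x·e^(xy) - 1)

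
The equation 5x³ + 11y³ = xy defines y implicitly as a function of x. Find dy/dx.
Apply d/dx to both sides, remembering that y depends on x. Each occurrence of y therefore brings in a y' = dy/dx via the chain rule.

With F(x, y) equal to the left-hand side minus the right, differentiate F term by term:
  d/dx[5x^3] = 15x^2
  d/dx[-xy] = -x·y' - y
  d/dx[11y^3] = 33y^2·y'
Adding these up, d/dx[F] = 0 becomes
  (15x^2 - y) + (-x + 33y^2)·y' = 0,
so isolating y',
  dy/dx = -(15x^2 - y)/(-x + 33y^2) = (15x^2 - y)/(x - 33y^2)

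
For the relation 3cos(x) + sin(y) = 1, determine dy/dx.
Apply d/dx to both sides, remembering that y depends on x. Each occurrence of y therefore brings in a y' = dy/dx via the chain rule.

With F(x, y) equal to the left-hand side minus the right, differentiate F term by term:
  d/dx[sin(y)] = y'·cos(y)
  d/dx[3cos(x)] = -3sin(x)
  d/dx[-1] = 0
Adding these up, d/dx[F] = 0 becomes
  (-3sin(x)) + (cos(y))·y' = 0,
so isolating y',
  dy/dx = -(-3sin(x))/(cos(y)) = 3sin(x)/cos(y)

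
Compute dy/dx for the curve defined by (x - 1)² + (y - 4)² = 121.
Apply d/dx to both sides, remembering that y depends on x. Each occurrence of y therefore brings in a y' = dy/dx via the chain rule.

With F(x, y) equal to the left-hand side minus the right, differentiate F term by term:
  d/dx[(x - 1)^2] = 2x - 2
  d/dx[(y - 4)^2] = 2·y'(y - 4)
  d/dx[-121] = 0
Adding these up, d/dx[F] = 0 becomes
  (2x - 2) + (2y - 8)·y' = 0,
so isolating y',
  dy/dx = -(2x - 2)/(2y - 8) = (1 - x)/(y - 4)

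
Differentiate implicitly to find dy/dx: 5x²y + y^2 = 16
Apply d/dx to both sides, remembering that y depends on x. Each occurrence of y therefore brings in a y' = dy/dx via the chain rule.

With F(x, y) equal to the left-hand side minus the right, differentiate F term by term:
  d/dx[5x^2y] = 5x^2·y' + 10xy
  d/dx[y^2] = 2y·y'
  d/dx[-16] = 0
Adding these up, d/dx[F] = 0 becomes
  (10xy) + (5x^2 + 2y)·y' = 0,
so isolating y',
  dy/dx = -(10xy)/(5x^2 + 2y) = -10xy/(5x^2 + 2y)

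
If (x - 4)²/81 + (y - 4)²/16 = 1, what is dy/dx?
Differentiate both sides with respect to x, treating y as y(x). By the chain rule, any term containing y contributes a factor of y' = dy/dx when we differentiate it.

Move every term to one side and write the relation as F(x, y) = 0. Term by term,
  d/dx[(x - 4)^2/81] = 2x/81 - 8/81
  d/dx[(y - 4)^2/16] = y'(y - 4)/8
  d/dx[-1] = 0

The pieces without y' make up ∂F/∂x and the coefficient of y' is ∂F/∂y:
  ∂F/∂x = 2x/81 - 8/81,
  ∂F/∂y = y/8 - 1/2.

Since d/dx[F] = ∂F/∂x + (∂F/∂y)·y' = 0, solve for y':
  (∂F/∂y)·y' = -∂F/∂x
  dy/dx = -(∂F/∂x)/(∂F/∂y) = -(2x/81 - 8/81)/(y/8 - 1/2)
        = -(2(x - 4)/81)/((y - 4)/8) = 16(4 - x)/(81(y - 4))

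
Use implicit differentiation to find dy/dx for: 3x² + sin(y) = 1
Differentiate the relation implicitly: treat y = y(x) and apply the chain rule, so every y-derivative picks up a y' = dy/dx factor.

With everything moved to the left-hand side, differentiate term by term:
  d/dx[3x^2] = 6x
  d/dx[sin(y)] = y'·cos(y)
  d/dx[-1] = 0

Separating the contributions that come from x directly and those that come through y:
  without y':      6x
  multiplying y':  cos(y)

so (6x) + (cos(y))·y' = 0, and therefore
  dy/dx = -(6x)/(cos(y)) = -6x/cos(y)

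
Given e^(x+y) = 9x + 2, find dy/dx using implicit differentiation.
Differentiate the relation implicitly: treat y = y(x) and apply the chain rule, so every y-derivative picks up a y' = dy/dx factor.

With everything moved to the left-hand side, differentiate term by term:
  d/dx[-9x] = -9
  d/dx[e^(x + y)] = (y' + 1)·e^(x + y)
  d/dx[-2] = 0

Separating the contributions that come from x directly and those that come through y:
  without y':      e^(x + y) - 9
  multiplying y':  e^(x + y)

so (e^(x + y) - 9) + (e^(x + y))·y' = 0, and therefore
  dy/dx = -(e^(x + y) - 9)/(e^(x + y)) = 9e^(-x - y) - 1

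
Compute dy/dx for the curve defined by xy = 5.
Differentiate the relation implicitly: treat y = y(x) and apply the chain rule, so every y-derivative picks up a y' = dy/dx factor.

With everything moved to the left-hand side, differentiate term by term:
  d/dx[xy] = x·y' + y
  d/dx[-5] = 0

Separating the contributions that come from x directly and those that come through y:
  without y':      y
  multiplying y':  x

so (y) + (x)·y' = 0, and therefore
  dy/dx = -(y)/(x) = -y/x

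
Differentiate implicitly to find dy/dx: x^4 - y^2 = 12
Differentiate the relation implicitly: treat y = y(x) and apply the chain rule, so every y-derivative picks up a y' = dy/dx factor.

With everything moved to the left-hand side, differentiate term by term:
  d/dx[x^4] = 4x^3
  d/dx[-y^2] = -2y·y'
  d/dx[-12] = 0

Separating the contributions that come from x directly and those that come through y:
  without y':      4x^3
  multiplying y':  -2y

so (4x^3) + (-2y)·y' = 0, and therefore
  dy/dx = -(4x^3)/(-2y) = 2x^3/y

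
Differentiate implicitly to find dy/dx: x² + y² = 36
Differentiate the relation implicitly: treat y = y(x) and apply the chain rule, so every y-derivative picks up a y' = dy/dx factor.

With everything moved to the left-hand side, differentiate term by term:
  d/dx[x^2] = 2x
  d/dx[y^2] = 2y·y'
  d/dx[-36] = 0

Separating the contributions that come from x directly and those that come through y:
  without y':      2x
  multiplying y':  2y

so (2x) + (2y)·y' = 0, and therefore
  dy/dx = -(2x)/(2y) = -x/y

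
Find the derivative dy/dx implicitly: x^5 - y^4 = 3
Take d/dx of both sides. Since y is implicitly a function of x, the chain rule attaches a y' = dy/dx factor whenever we differentiate through y.

Set F(x, y) = (left side) − (right side), so the curve is F = 0. Differentiating each term of F:
  d/dx[x^5] = 5x^4
  d/dx[-y^4] = -4y^3·y'
  d/dx[-3] = 0

Collecting, the y'-free part is the partial derivative in x and the y' coefficient is the partial derivative in y:
  ∂F/∂x = 5x^4
  ∂F/∂y = -4y^3

so d/dx[F(x, y(x))] = ∂F/∂x + (∂F/∂y)·y' = 0. Rearranging,
  dy/dx = -(∂F/∂x)/(∂F/∂y) = -(5x^4)/(-4y^3) = 5x^4/(4y^3)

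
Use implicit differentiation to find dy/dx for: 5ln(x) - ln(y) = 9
Apply d/dx to both sides, remembering that y depends on x. Each occurrence of y therefore brings in a y' = dy/dx via the chain rule.

With F(x, y) equal to the left-hand side minus the right, differentiate F term by term:
  d/dx[5ln(x)] = 5/x
  d/dx[-ln(y)] = -y'/y
  d/dx[-9] = 0
Adding these up, d/dx[F] = 0 becomes
  (5/x) + (-1/y)·y' = 0,
so isolating y',
  dy/dx = -(5/x)/(-1/y) = 5y/x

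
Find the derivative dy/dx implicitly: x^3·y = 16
Take d/dx of both sides. Since y is implicitly a function of x, the chain rule attaches a y' = dy/dx factor whenever we differentiate through y.

Set F(x, y) = (left side) − (right side), so the curve is F = 0. Differentiating each term of F:
  d/dx[x^3y] = x^3·y' + 3x^2y
  d/dx[-16] = 0

Collecting, the y'-free part is the partial derivative in x and the y' coefficient is the partial derivative in y:
  ∂F/∂x = 3x^2y
  ∂F/∂y = x^3

so d/dx[F(x, y(x))] = ∂F/∂x + (∂F/∂y)·y' = 0. Rearranging,
  dy/dx = -(∂F/∂x)/(∂F/∂y) = -(3x^2y)/(x^3) = -3y/x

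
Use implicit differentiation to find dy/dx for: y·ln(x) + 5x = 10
Differentiate the relation implicitly: treat y = y(x) and apply the chain rule, so every y-derivative picks up a y' = dy/dx factor.

With everything moved to the left-hand side, differentiate term by term:
  d/dx[5x] = 5
  d/dx[y·ln(x)] = y'·ln(x) + y/x
  d/dx[-10] = 0

Separating the contributions that come from x directly and those that come through y:
  without y':      5 + y/x
  multiplying y':  ln(x)

so (5 + y/x) + (ln(x))·y' = 0, and therefore
  dy/dx = -(5 + y/x)/(ln(x))
        = -((5x + y)/x)/(ln(x)) = (-5x - y)/(x·ln(x))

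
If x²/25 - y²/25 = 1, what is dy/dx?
Apply d/dx to both sides, remembering that y depends on x. Each occurrence of y therefore brings in a y' = dy/dx via the chain rule.

With F(x, y) equal to the left-hand side minus the right, differentiate F term by term:
  d/dx[x^2/25] = 2x/25
  d/dx[-y^2/25] = -2y·y'/25
  d/dx[-1] = 0
Adding these up, d/dx[F] = 0 becomes
  (2x/25) + (-2y/25)·y' = 0,
so isolating y',
  dy/dx = -(2x/25)/(-2y/25) = x/y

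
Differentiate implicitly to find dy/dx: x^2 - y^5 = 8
Apply d/dx to both sides, remembering that y depends on x. Each occurrence of y therefore brings in a y' = dy/dx via the chain rule.

With F(x, y) equal to the left-hand side minus the right, differentiate F term by term:
  d/dx[x^2] = 2x
  d/dx[-y^5] = -5y^4·y'
  d/dx[-8] = 0
Adding these up, d/dx[F] = 0 becomes
  (2x) + (-5y^4)·y' = 0,
so isolating y',
  dy/dx = -(2x)/(-5y^4) = 2x/(5y^4)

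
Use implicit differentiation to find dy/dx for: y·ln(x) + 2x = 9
Differentiate the relation implicitly: treat y = y(x) and apply the chain rule, so every y-derivative picks up a y' = dy/dx factor.

With everything moved to the left-hand side, differentiate term by term:
  d/dx[2x] = 2
  d/dx[y·ln(x)] = y'·ln(x) + y/x
  d/dx[-9] = 0

Separating the contributions that come from x directly and those that come through y:
  without y':      2 + y/x
  multiplying y':  ln(x)

so (2 + y/x) + (ln(x))·y' = 0, and therefore
  dy/dx = -(2 + y/x)/(ln(x))
        = -((2x + y)/x)/(ln(x)) = (-2x - y)/(x·ln(x))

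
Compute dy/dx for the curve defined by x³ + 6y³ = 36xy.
Take d/dx of both sides. Since y is implicitly a function of x, the chain rule attaches a y' = dy/dx factor whenever we differentiate through y.

Set F(x, y) = (left side) − (right side), so the curve is F = 0. Differentiating each term of F:
  d/dx[x^3] = 3x^2
  d/dx[-36xy] = -36x·y' - 36y
  d/dx[6y^3] = 18y^2·y'

Collecting, the y'-free part is the partial derivative in x and the y' coefficient is the partial derivative in y:
  ∂F/∂x = 3x^2 - 36y
  ∂F/∂y = -36x + 18y^2

so d/dx[F(x, y(x))] = ∂F/∂x + (∂F/∂y)·y' = 0. Rearranging,
  dy/dx = -(∂F/∂x)/(∂F/∂y) = -(3x^2 - 36y)/(-36x + 18y^2) = (x^2 - 12y)/(6(2x - y^2))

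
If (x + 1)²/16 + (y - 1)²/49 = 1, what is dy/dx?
Apply d/dx to both sides, remembering that y depends on x. Each occurrence of y therefore brings in a y' = dy/dx via the chain rule.

With F(x, y) equal to the left-hand side minus the right, differentiate F term by term:
  d/dx[(x + 1)^2/16] = x/8 + 1/8
  d/dx[(y - 1)^2/49] = 2·y'(y - 1)/49
  d/dx[-1] = 0
Adding these up, d/dx[F] = 0 becomes
  (x/8 + 1/8) + (2y/49 - 2/49)·y' = 0,
so isolating y',
  dy/dx = -(x/8 + 1/8)/(2y/49 - 2/49)
        = -((x + 1)/8)/(2(y - 1)/49) = 49(-x - 1)/(16(y - 1))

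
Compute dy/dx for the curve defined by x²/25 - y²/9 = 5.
Take d/dx of both sides. Since y is implicitly a function of x, the chain rule attaches a y' = dy/dx factor whenever we differentiate through y.

Set F(x, y) = (left side) − (right side), so the curve is F = 0. Differentiating each term of F:
  d/dx[x^2/25] = 2x/25
  d/dx[-y^2/9] = -2y·y'/9
  d/dx[-5] = 0

Collecting, the y'-free part is the partial derivative in x and the y' coefficient is the partial derivative in y:
  ∂F/∂x = 2x/25
  ∂F/∂y = -2y/9

so d/dx[F(x, y(x))] = ∂F/∂x + (∂F/∂y)·y' = 0. Rearranging,
  dy/dx = -(∂F/∂x)/(∂F/∂y) = -(2x/25)/(-2y/9) = 9x/(25y)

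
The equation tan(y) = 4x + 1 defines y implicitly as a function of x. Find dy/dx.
Differentiate the relation implicitly: treat y = y(x) and apply the chain rule, so every y-derivative picks up a y' = dy/dx factor.

With everything moved to the left-hand side, differentiate term by term:
  d/dx[-4x] = -4
  d/dx[tan(y)] = y'(tan(y)^2 + 1)
  d/dx[-1] = 0

Separating the contributions that come from x directly and those that come through y:
  without y':      -4
  multiplying y':  tan(y)^2 + 1

so (-4) + (tan(y)^2 + 1)·y' = 0, and therefore
  dy/dx = -(-4)/(tan(y)^2 + 1) = 4cos(y)^2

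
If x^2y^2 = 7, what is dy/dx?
Apply d/dx to both sides, remembering that y depends on x. Each occurrence of y therefore brings in a y' = dy/dx via the chain rule.

With F(x, y) equal to the left-hand side minus the right, differentiate F term by term:
  d/dx[x^2y^2] = 2x^2y·y' + 2xy^2
  d/dx[-7] = 0
Adding these up, d/dx[F] = 0 becomes
  (2xy^2) + (2x^2y)·y' = 0,
so isolating y',
  dy/dx = -(2xy^2)/(2x^2y) = -y/x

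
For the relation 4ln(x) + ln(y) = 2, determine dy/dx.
Take d/dx of both sides. Since y is implicitly a function of x, the chain rule attaches a y' = dy/dx factor whenever we differentiate through y.

Set F(x, y) = (left side) − (right side), so the curve is F = 0. Differentiating each term of F:
  d/dx[4ln(x)] = 4/x
  d/dx[ln(y)] = y'/y
  d/dx[-2] = 0

Collecting, the y'-free part is the partial derivative in x and the y' coefficient is the partial derivative in y:
  ∂F/∂x = 4/x
  ∂F/∂y = 1/y

so d/dx[F(x, y(x))] = ∂F/∂x + (∂F/∂y)·y' = 0. Rearranging,
  dy/dx = -(∂F/∂x)/(∂F/∂y) = -(4/x)/(1/y) = -4y/x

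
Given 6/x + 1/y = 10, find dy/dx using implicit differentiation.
Take d/dx of both sides. Since y is implicitly a function of x, the chain rule attaches a y' = dy/dx factor whenever we differentiate through y.

Set F(x, y) = (left side) − (right side), so the curve is F = 0. Differentiating each term of F:
  d/dx[1/y] = -y'/y^2
  d/dx[6/x] = -6/x^2
  d/dx[-10] = 0

Collecting, the y'-free part is the partial derivative in x and the y' coefficient is the partial derivative in y:
  ∂F/∂x = -6/x^2
  ∂F/∂y = -1/y^2

so d/dx[F(x, y(x))] = ∂F/∂x + (∂F/∂y)·y' = 0. Rearranging,
  dy/dx = -(∂F/∂x)/(∂F/∂y) = -(-6/x^2)/(-1/y^2) = -6y^2/x^2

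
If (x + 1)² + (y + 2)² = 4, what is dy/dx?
Apply d/dx to both sides, remembering that y depends on x. Each occurrence of y therefore brings in a y' = dy/dx via the chain rule.

With F(x, y) equal to the left-hand side minus the right, differentiate F term by term:
  d/dx[(x + 1)^2] = 2x + 2
  d/dx[(y + 2)^2] = 2·y'(y + 2)
  d/dx[-4] = 0
Adding these up, d/dx[F] = 0 becomes
  (2x + 2) + (2y + 4)·y' = 0,
so isolating y',
  dy/dx = -(2x + 2)/(2y + 4) = (-x - 1)/(y + 2)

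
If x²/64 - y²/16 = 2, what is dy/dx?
Take d/dx of both sides. Since y is implicitly a function of x, the chain rule attaches a y' = dy/dx factor whenever we differentiate through y.

Set F(x, y) = (left side) − (right side), so the curve is F = 0. Differentiating each term of F:
  d/dx[x^2/64] = x/32
  d/dx[-y^2/16] = -y·y'/8
  d/dx[-2] = 0

Collecting, the y'-free part is the partial derivative in x and the y' coefficient is the partial derivative in y:
  ∂F/∂x = x/32
  ∂F/∂y = -y/8

so d/dx[F(x, y(x))] = ∂F/∂x + (∂F/∂y)·y' = 0. Rearranging,
  dy/dx = -(∂F/∂x)/(∂F/∂y) = -(x/32)/(-y/8) = x/(4y)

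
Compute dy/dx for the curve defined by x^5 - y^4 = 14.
Apply d/dx to both sides, remembering that y depends on x. Each occurrence of y therefore brings in a y' = dy/dx via the chain rule.

With F(x, y) equal to the left-hand side minus the right, differentiate F term by term:
  d/dx[x^5] = 5x^4
  d/dx[-y^4] = -4y^3·y'
  d/dx[-14] = 0
Adding these up, d/dx[F] = 0 becomes
  (5x^4) + (-4y^3)·y' = 0,
so isolating y',
  dy/dx = -(5x^4)/(-4y^3) = 5x^4/(4y^3)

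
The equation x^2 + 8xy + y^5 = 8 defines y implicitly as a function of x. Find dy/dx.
Differentiate both sides with respect to x, treating y as y(x). By the chain rule, any term containing y contributes a factor of y' = dy/dx when we differentiate it.

Move every term to one side and write the relation as F(x, y) = 0. Term by term,
  d/dx[x^2] = 2x
  d/dx[8xy] = 8x·y' + 8y
  d/dx[y^5] = 5y^4·y'
  d/dx[-8] = 0

The pieces without y' make up ∂F/∂x and the coefficient of y' is ∂F/∂y:
  ∂F/∂x = 2x + 8y,
  ∂F/∂y = 8x + 5y^4.

Since d/dx[F] = ∂F/∂x + (∂F/∂y)·y' = 0, solve for y':
  (∂F/∂y)·y' = -∂F/∂x
  dy/dx = -(∂F/∂x)/(∂F/∂y) = -(2x + 8y)/(8x + 5y^4) = 2(-x - 4y)/(8x + 5y^4)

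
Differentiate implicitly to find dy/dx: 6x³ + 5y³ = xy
Apply d/dx to both sides, remembering that y depends on x. Each occurrence of y therefore brings in a y' = dy/dx via the chain rule.

With F(x, y) equal to the left-hand side minus the right, differentiate F term by term:
  d/dx[6x^3] = 18x^2
  d/dx[-xy] = -x·y' - y
  d/dx[5y^3] = 15y^2·y'
Adding these up, d/dx[F] = 0 becomes
  (18x^2 - y) + (-x + 15y^2)·y' = 0,
so isolating y',
  dy/dx = -(18x^2 - y)/(-x + 15y^2) = (18x^2 - y)/(x - 15y^2)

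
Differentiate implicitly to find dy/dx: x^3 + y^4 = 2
Apply d/dx to both sides, remembering that y depends on x. Each occurrence of y therefore brings in a y' = dy/dx via the chain rule.

With F(x, y) equal to the left-hand side minus the right, differentiate F term by term:
  d/dx[x^3] = 3x^2
  d/dx[y^4] = 4y^3·y'
  d/dx[-2] = 0
Adding these up, d/dx[F] = 0 becomes
  (3x^2) + (4y^3)·y' = 0,
so isolating y',
  dy/dx = -(3x^2)/(4y^3) = -3x^2/(4y^3)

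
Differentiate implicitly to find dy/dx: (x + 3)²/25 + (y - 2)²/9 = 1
Differentiate the relation implicitly: treat y = y(x) and apply the chain rule, so every y-derivative picks up a y' = dy/dx factor.

With everything moved to the left-hand side, differentiate term by term:
  d/dx[(x + 3)^2/25] = 2x/25 + 6/25
  d/dx[(y - 2)^2/9] = 2·y'(y - 2)/9
  d/dx[-1] = 0

Separating the contributions that come from x directly and those that come through y:
  without y':      2x/25 + 6/25
  multiplying y':  2y/9 - 4/9

so (2x/25 + 6/25) + (2y/9 - 4/9)·y' = 0, and therefore
  dy/dx = -(2x/25 + 6/25)/(2y/9 - 4/9)
        = -(2(x + 3)/25)/(2(y - 2)/9) = 9(-x - 3)/(25(y - 2))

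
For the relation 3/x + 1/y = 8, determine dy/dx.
Differentiate the relation implicitly: treat y = y(x) and apply the chain rule, so every y-derivative picks up a y' = dy/dx factor.

With everything moved to the left-hand side, differentiate term by term:
  d/dx[1/y] = -y'/y^2
  d/dx[3/x] = -3/x^2
  d/dx[-8] = 0

Separating the contributions that come from x directly and those that come through y:
  without y':      -3/x^2
  multiplying y':  -1/y^2

so (-3/x^2) + (-1/y^2)·y' = 0, and therefore
  dy/dx = -(-3/x^2)/(-1/y^2) = -3y^2/x^2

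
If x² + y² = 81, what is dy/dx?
Differentiate the relation implicitly: treat y = y(x) and apply the chain rule, so every y-derivative picks up a y' = dy/dx factor.

With everything moved to the left-hand side, differentiate term by term:
  d/dx[x^2] = 2x
  d/dx[y^2] = 2y·y'
  d/dx[-81] = 0

Separating the contributions that come from x directly and those that come through y:
  without y':      2x
  multiplying y':  2y

so (2x) + (2y)·y' = 0, and therefore
  dy/dx = -(2x)/(2y) = -x/y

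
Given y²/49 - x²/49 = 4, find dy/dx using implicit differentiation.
Apply d/dx to both sides, remembering that y depends on x. Each occurrence of y therefore brings in a y' = dy/dx via the chain rule.

With F(x, y) equal to the left-hand side minus the right, differentiate F term by term:
  d/dx[-x^2/49] = -2x/49
  d/dx[y^2/49] = 2y·y'/49
  d/dx[-4] = 0
Adding these up, d/dx[F] = 0 becomes
  (-2x/49) + (2y/49)·y' = 0,
so isolating y',
  dy/dx = -(-2x/49)/(2y/49) = x/y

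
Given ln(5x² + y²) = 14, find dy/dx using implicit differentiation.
Apply d/dx to both sides, remembering that y depends on x. Each occurrence of y therefore brings in a y' = dy/dx via the chain rule.

With F(x, y) equal to the left-hand side minus the right, differentiate F term by term:
  d/dx[ln(5x^2 + y^2)] = (10x + 2y·y')/(5x^2 + y^2)
  d/dx[-14] = 0
Adding these up, d/dx[F] = 0 becomes
  (10x/(5x^2 + y^2)) + (2y/(5x^2 + y^2))·y' = 0,
so isolating y',
  dy/dx = -(10x/(5x^2 + y^2))/(2y/(5x^2 + y^2)) = -5x/y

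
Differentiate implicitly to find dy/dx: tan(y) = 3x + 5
Take d/dx of both sides. Since y is implicitly a function of x, the chain rule attaches a y' = dy/dx factor whenever we differentiate through y.

Set F(x, y) = (left side) − (right side), so the curve is F = 0. Differentiating each term of F:
  d/dx[-3x] = -3
  d/dx[tan(y)] = y'(tan(y)^2 + 1)
  d/dx[-5] = 0

Collecting, the y'-free part is the partial derivative in x and the y' coefficient is the partial derivative in y:
  ∂F/∂x = -3
  ∂F/∂y = tan(y)^2 + 1

so d/dx[F(x, y(x))] = ∂F/∂x + (∂F/∂y)·y' = 0. Rearranging,
  dy/dx = -(∂F/∂x)/(∂F/∂y) = -(-3)/(tan(y)^2 + 1) = 3cos(y)^2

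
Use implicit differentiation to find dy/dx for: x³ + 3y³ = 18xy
Differentiate both sides with respect to x, treating y as y(x). By the chain rule, any term containing y contributes a factor of y' = dy/dx when we differentiate it.

Move every term to one side and write the relation as F(x, y) = 0. Term by term,
  d/dx[x^3] = 3x^2
  d/dx[-18xy] = -18x·y' - 18y
  d/dx[3y^3] = 9y^2·y'

The pieces without y' make up ∂F/∂x and the coefficient of y' is ∂F/∂y:
  ∂F/∂x = 3x^2 - 18y,
  ∂F/∂y = -18x + 9y^2.

Since d/dx[F] = ∂F/∂x + (∂F/∂y)·y' = 0, solve for y':
  (∂F/∂y)·y' = -∂F/∂x
  dy/dx = -(∂F/∂x)/(∂F/∂y) = -(3x^2 - 18y)/(-18x + 9y^2) = (x^2 - 6y)/(3(2x - y^2))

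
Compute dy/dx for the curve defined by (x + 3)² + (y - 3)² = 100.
Take d/dx of both sides. Since y is implicitly a function of x, the chain rule attaches a y' = dy/dx factor whenever we differentiate through y.

Set F(x, y) = (left side) − (right side), so the curve is F = 0. Differentiating each term of F:
  d/dx[(x + 3)^2] = 2x + 6
  d/dx[(y - 3)^2] = 2·y'(y - 3)
  d/dx[-100] = 0

Collecting, the y'-free part is the partial derivative in x and the y' coefficient is the partial derivative in y:
  ∂F/∂x = 2x + 6
  ∂F/∂y = 2y - 6

so d/dx[F(x, y(x))] = ∂F/∂x + (∂F/∂y)·y' = 0. Rearranging,
  dy/dx = -(∂F/∂x)/(∂F/∂y) = -(2x + 6)/(2y - 6) = (-x - 3)/(y - 3)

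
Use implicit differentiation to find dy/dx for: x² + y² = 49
Differentiate both sides with respect to x, treating y as y(x). By the chain rule, any term containing y contributes a factor of y' = dy/dx when we differentiate it.

Move every term to one side and write the relation as F(x, y) = 0. Term by term,
  d/dx[x^2] = 2x
  d/dx[y^2] = 2y·y'
  d/dx[-49] = 0

The pieces without y' make up ∂F/∂x and the coefficient of y' is ∂F/∂y:
  ∂F/∂x = 2x,
  ∂F/∂y = 2y.

Since d/dx[F] = ∂F/∂x + (∂F/∂y)·y' = 0, solve for y':
  (∂F/∂y)·y' = -∂F/∂x
  dy/dx = -(∂F/∂x)/(∂F/∂y) = -(2x)/(2y) = -x/y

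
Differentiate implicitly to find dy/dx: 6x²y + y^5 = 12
Apply d/dx to both sides, remembering that y depends on x. Each occurrence of y therefore brings in a y' = dy/dx via the chain rule.

With F(x, y) equal to the left-hand side minus the right, differentiate F term by term:
  d/dx[6x^2y] = 6x^2·y' + 12xy
  d/dx[y^5] = 5y^4·y'
  d/dx[-12] = 0
Adding these up, d/dx[F] = 0 becomes
  (12xy) + (6x^2 + 5y^4)·y' = 0,
so isolating y',
  dy/dx = -(12xy)/(6x^2 + 5y^4) = -12xy/(6x^2 + 5y^4)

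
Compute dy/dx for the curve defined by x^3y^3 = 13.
Apply d/dx to both sides, remembering that y depends on x. Each occurrence of y therefore brings in a y' = dy/dx via the chain rule.

With F(x, y) equal to the left-hand side minus the right, differentiate F term by term:
  d/dx[x^3y^3] = 3x^3y^2·y' + 3x^2y^3
  d/dx[-13] = 0
Adding these up, d/dx[F] = 0 becomes
  (3x^2y^3) + (3x^3y^2)·y' = 0,
so isolating y',
  dy/dx = -(3x^2y^3)/(3x^3y^2) = -y/x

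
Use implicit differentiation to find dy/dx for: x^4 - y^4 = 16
Take d/dx of both sides. Since y is implicitly a function of x, the chain rule attaches a y' = dy/dx factor whenever we differentiate through y.

Set F(x, y) = (left side) − (right side), so the curve is F = 0. Differentiating each term of F:
  d/dx[x^4] = 4x^3
  d/dx[-y^4] = -4y^3·y'
  d/dx[-16] = 0

Collecting, the y'-free part is the partial derivative in x and the y' coefficient is the partial derivative in y:
  ∂F/∂x = 4x^3
  ∂F/∂y = -4y^3

so d/dx[F(x, y(x))] = ∂F/∂x + (∂F/∂y)·y' = 0. Rearranging,
  dy/dx = -(∂F/∂x)/(∂F/∂y) = -(4x^3)/(-4y^3) = x^3/y^3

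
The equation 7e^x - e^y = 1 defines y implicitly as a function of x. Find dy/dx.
Differentiate both sides with respect to x, treating y as y(x). By the chain rule, any term containing y contributes a factor of y' = dy/dx when we differentiate it.

Move every term to one side and write the relation as F(x, y) = 0. Term by term,
  d/dx[7e^(x)] = 7e^(x)
  d/dx[-e^(y)] = -y'·e^(y)
  d/dx[-1] = 0

The pieces without y' make up ∂F/∂x and the coefficient of y' is ∂F/∂y:
  ∂F/∂x = 7e^(x),
  ∂F/∂y = -e^(y).

Since d/dx[F] = ∂F/∂x + (∂F/∂y)·y' = 0, solve for y':
  (∂F/∂y)·y' = -∂F/∂x
  dy/dx = -(∂F/∂x)/(∂F/∂y) = -(7e^(x))/(-e^(y)) = 7e^(x - y)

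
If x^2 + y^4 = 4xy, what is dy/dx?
Apply d/dx to both sides, remembering that y depends on x. Each occurrence of y therefore brings in a y' = dy/dx via the chain rule.

With F(x, y) equal to the left-hand side minus the right, differentiate F term by term:
  d/dx[x^2] = 2x
  d/dx[-4xy] = -4x·y' - 4y
  d/dx[y^4] = 4y^3·y'
Adding these up, d/dx[F] = 0 becomes
  (2x - 4y) + (-4x + 4y^3)·y' = 0,
so isolating y',
  dy/dx = -(2x - 4y)/(-4x + 4y^3) = (x/2 - y)/(x - y^3)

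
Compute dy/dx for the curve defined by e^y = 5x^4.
Differentiate both sides with respect to x, treating y as y(x). By the chain rule, any term containing y contributes a factor of y' = dy/dx when we differentiate it.

Move every term to one side and write the relation as F(x, y) = 0. Term by term,
  d/dx[-5x^4] = -20x^3
  d/dx[e^(y)] = y'·e^(y)

The pieces without y' make up ∂F/∂x and the coefficient of y' is ∂F/∂y:
  ∂F/∂x = -20x^3,
  ∂F/∂y = e^(y).

Since d/dx[F] = ∂F/∂x + (∂F/∂y)·y' = 0, solve for y':
  (∂F/∂y)·y' = -∂F/∂x
  dy/dx = -(∂F/∂x)/(∂F/∂y) = -(-20x^3)/(e^(y)) = 20x^3e^(-y)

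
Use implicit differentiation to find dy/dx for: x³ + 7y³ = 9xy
Differentiate the relation implicitly: treat y = y(x) and apply the chain rule, so every y-derivative picks up a y' = dy/dx factor.

With everything moved to the left-hand side, differentiate term by term:
  d/dx[x^3] = 3x^2
  d/dx[-9xy] = -9x·y' - 9y
  d/dx[7y^3] = 21y^2·y'

Separating the contributions that come from x directly and those that come through y:
  without y':      3x^2 - 9y
  multiplying y':  -9x + 21y^2

so (3x^2 - 9y) + (-9x + 21y^2)·y' = 0, and therefore
  dy/dx = -(3x^2 - 9y)/(-9x + 21y^2) = (x^2 - 3y)/(3x - 7y^2)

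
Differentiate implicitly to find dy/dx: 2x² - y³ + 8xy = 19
Differentiate the relation implicitly: treat y = y(x) and apply the chain rule, so every y-derivative picks up a y' = dy/dx factor.

With everything moved to the left-hand side, differentiate term by term:
  d/dx[2x^2] = 4x
  d/dx[8xy] = 8x·y' + 8y
  d/dx[-y^3] = -3y^2·y'
  d/dx[-19] = 0

Separating the contributions that come from x directly and those that come through y:
  without y':      4x + 8y
  multiplying y':  8x - 3y^2

so (4x + 8y) + (8x - 3y^2)·y' = 0, and therefore
  dy/dx = -(4x + 8y)/(8x - 3y^2) = 4(-x - 2y)/(8x - 3y^2)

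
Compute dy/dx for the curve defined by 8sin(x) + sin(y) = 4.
Differentiate both sides with respect to x, treating y as y(x). By the chain rule, any term containing y contributes a factor of y' = dy/dx when we differentiate it.

Move every term to one side and write the relation as F(x, y) = 0. Term by term,
  d/dx[8sin(x)] = 8cos(x)
  d/dx[sin(y)] = y'·cos(y)
  d/dx[-4] = 0

The pieces without y' make up ∂F/∂x and the coefficient of y' is ∂F/∂y:
  ∂F/∂x = 8cos(x),
  ∂F/∂y = cos(y).

Since d/dx[F] = ∂F/∂x + (∂F/∂y)·y' = 0, solve for y':
  (∂F/∂y)·y' = -∂F/∂x
  dy/dx = -(∂F/∂x)/(∂F/∂y) = -(8cos(x))/(cos(y)) = -8cos(x)/cos(y)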